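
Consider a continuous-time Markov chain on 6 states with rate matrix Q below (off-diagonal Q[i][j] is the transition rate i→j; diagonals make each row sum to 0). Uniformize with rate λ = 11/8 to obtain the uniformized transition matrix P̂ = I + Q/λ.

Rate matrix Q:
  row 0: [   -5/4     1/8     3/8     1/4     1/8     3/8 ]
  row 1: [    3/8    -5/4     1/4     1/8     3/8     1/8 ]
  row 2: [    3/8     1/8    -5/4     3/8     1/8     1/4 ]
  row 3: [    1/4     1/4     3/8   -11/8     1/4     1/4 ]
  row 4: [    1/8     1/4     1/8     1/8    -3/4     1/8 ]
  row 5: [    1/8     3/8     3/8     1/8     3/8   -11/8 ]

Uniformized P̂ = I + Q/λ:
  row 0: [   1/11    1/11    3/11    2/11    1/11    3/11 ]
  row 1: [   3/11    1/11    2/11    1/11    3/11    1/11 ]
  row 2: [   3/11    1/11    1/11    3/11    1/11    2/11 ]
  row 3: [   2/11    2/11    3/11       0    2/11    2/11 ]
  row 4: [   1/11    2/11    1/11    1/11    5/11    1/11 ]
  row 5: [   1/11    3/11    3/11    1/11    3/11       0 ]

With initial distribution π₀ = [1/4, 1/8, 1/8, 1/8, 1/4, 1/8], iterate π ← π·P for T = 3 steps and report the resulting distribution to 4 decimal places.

t=0: π = [0.2500, 0.1250, 0.1250, 0.1250, 0.2500, 0.1250]
t=1: π = [0.1477, 0.1477, 0.1932, 0.1250, 0.2386, 0.1477]
t=2: π = [0.1643, 0.1508, 0.1808, 0.1281, 0.2428, 0.1333]
t=3: π = [0.1628, 0.1489, 0.1820, 0.1271, 0.2425, 0.1367]

π = [0.1628, 0.1489, 0.1820, 0.1271, 0.2425, 0.1367]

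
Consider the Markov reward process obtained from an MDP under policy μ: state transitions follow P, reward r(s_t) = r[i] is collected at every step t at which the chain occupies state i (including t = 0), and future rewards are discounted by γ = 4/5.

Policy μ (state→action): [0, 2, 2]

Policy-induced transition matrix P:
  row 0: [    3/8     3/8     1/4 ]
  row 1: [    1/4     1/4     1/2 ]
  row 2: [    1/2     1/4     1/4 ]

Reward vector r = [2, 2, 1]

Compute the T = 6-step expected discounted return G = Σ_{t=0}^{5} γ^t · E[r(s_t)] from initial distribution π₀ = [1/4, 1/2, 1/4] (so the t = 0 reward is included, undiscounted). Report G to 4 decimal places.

G = 6.2188

t=0: π = [0.2500, 0.5000, 0.2500], E[r] = 1.7500, γ^t·E[r] = 1.750000, running G = 1.750000
t=1: π = [0.3438, 0.2813, 0.3750], E[r] = 1.6250, γ^t·E[r] = 1.300000, running G = 3.050000
t=2: π = [0.3867, 0.2930, 0.3203], E[r] = 1.6797, γ^t·E[r] = 1.075000, running G = 4.125000
t=3: π = [0.3784, 0.2983, 0.3232], E[r] = 1.6768, γ^t·E[r] = 0.858500, running G = 4.983500
t=4: π = [0.3781, 0.2973, 0.3246], E[r] = 1.6754, γ^t·E[r] = 0.686250, running G = 5.669750
t=5: π = [0.3784, 0.2973, 0.3243], E[r] = 1.6757, γ^t·E[r] = 0.549085, running G = 6.218835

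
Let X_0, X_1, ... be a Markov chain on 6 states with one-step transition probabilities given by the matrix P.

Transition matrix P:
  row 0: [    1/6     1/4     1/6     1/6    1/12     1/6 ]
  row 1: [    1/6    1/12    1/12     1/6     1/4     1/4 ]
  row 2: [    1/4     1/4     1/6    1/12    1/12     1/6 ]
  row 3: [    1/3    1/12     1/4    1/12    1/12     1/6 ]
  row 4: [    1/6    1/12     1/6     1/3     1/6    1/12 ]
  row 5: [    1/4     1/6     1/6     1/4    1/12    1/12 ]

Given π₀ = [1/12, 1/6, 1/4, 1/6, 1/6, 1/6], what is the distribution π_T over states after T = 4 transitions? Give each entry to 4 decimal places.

t=0: π = [0.0833, 0.1667, 0.2500, 0.1667, 0.1667, 0.1667]
t=1: π = [0.2292, 0.1528, 0.1667, 0.1736, 0.1250, 0.1528]
t=2: π = [0.2222, 0.1620, 0.1684, 0.1719, 0.1192, 0.1563]
t=3: π = [0.2224, 0.1615, 0.1675, 0.1712, 0.1203, 0.1572]
t=4: π = [0.2223, 0.1614, 0.1675, 0.1716, 0.1203, 0.1570]

π = [0.2223, 0.1614, 0.1675, 0.1716, 0.1203, 0.1570]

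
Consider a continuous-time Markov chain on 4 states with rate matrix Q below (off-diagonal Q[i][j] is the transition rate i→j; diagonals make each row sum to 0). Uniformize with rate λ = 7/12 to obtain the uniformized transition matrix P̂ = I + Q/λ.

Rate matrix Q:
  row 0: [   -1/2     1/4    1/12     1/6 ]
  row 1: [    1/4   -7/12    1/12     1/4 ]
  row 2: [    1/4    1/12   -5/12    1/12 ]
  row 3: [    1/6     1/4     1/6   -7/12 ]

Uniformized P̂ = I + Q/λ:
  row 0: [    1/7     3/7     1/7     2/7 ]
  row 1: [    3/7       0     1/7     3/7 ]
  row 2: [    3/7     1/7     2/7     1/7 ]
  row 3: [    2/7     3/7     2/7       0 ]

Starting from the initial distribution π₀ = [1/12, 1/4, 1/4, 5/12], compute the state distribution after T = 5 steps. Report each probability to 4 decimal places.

π = [0.3075, 0.2599, 0.2049, 0.2277]

t=0: π = [0.0833, 0.2500, 0.2500, 0.4167]
t=1: π = [0.3452, 0.2500, 0.2381, 0.1667]
t=2: π = [0.3061, 0.2534, 0.2007, 0.2398]
t=3: π = [0.3069, 0.2626, 0.2058, 0.2247]
t=4: π = [0.3088, 0.2572, 0.2044, 0.2296]
t=5: π = [0.3075, 0.2599, 0.2049, 0.2277]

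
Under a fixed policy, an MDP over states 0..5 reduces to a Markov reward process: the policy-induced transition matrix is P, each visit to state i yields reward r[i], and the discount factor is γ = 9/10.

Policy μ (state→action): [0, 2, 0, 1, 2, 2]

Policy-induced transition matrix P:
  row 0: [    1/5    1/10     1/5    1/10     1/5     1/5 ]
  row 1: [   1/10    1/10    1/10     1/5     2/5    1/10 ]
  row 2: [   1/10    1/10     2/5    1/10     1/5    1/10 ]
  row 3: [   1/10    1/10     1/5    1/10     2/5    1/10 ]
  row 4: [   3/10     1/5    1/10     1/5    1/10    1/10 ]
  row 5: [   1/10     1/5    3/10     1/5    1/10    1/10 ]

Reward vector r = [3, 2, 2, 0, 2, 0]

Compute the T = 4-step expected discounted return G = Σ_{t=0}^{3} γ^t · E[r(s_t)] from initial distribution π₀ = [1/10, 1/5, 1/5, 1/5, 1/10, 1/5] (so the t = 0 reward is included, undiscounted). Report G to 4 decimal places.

G = 5.2677

t=0: π = [0.1000, 0.2000, 0.2000, 0.2000, 0.1000, 0.2000], E[r] = 1.3000, γ^t·E[r] = 1.300000, running G = 1.300000
t=1: π = [0.1300, 0.1300, 0.2300, 0.1500, 0.2500, 0.1100], E[r] = 1.6100, γ^t·E[r] = 1.449000, running G = 2.749000
t=2: π = [0.1630, 0.1360, 0.2190, 0.1490, 0.2200, 0.1130], E[r] = 1.6390, γ^t·E[r] = 1.327590, running G = 4.076590
t=3: π = [0.1603, 0.1333, 0.2195, 0.1469, 0.2237, 0.1163], E[r] = 1.6339, γ^t·E[r] = 1.191113, running G = 5.267703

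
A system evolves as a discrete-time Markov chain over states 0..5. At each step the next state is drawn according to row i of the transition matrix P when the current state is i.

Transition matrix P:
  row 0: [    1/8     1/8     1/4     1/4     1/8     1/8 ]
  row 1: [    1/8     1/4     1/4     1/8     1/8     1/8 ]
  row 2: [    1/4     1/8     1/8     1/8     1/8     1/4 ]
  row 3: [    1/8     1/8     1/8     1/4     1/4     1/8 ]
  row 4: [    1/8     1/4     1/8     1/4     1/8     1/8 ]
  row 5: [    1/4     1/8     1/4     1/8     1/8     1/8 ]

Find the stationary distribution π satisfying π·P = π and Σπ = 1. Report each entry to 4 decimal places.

π = [0.1666, 0.1641, 0.1848, 0.1879, 0.1485, 0.1481]

Balance equations π_j = Σ_i π_i·P[i][j]:
  π_0 = 1/8·π_0 + 1/8·π_1 + 1/4·π_2 + 1/8·π_3 + 1/8·π_4 + 1/4·π_5
  π_1 = 1/8·π_0 + 1/4·π_1 + 1/8·π_2 + 1/8·π_3 + 1/4·π_4 + 1/8·π_5
  π_2 = 1/4·π_0 + 1/4·π_1 + 1/8·π_2 + 1/8·π_3 + 1/8·π_4 + 1/4·π_5
  π_3 = 1/4·π_0 + 1/8·π_1 + 1/8·π_2 + 1/4·π_3 + 1/4·π_4 + 1/8·π_5
  π_4 = 1/8·π_0 + 1/8·π_1 + 1/8·π_2 + 1/4·π_3 + 1/8·π_4 + 1/8·π_5
  normalize: π_0 + π_1 + π_2 + π_3 + π_4 + π_5 = 1
Solving the linear system gives exactly π = [588/3529, 579/3529, 1957/10587, 663/3529, 524/3529, 1568/10587].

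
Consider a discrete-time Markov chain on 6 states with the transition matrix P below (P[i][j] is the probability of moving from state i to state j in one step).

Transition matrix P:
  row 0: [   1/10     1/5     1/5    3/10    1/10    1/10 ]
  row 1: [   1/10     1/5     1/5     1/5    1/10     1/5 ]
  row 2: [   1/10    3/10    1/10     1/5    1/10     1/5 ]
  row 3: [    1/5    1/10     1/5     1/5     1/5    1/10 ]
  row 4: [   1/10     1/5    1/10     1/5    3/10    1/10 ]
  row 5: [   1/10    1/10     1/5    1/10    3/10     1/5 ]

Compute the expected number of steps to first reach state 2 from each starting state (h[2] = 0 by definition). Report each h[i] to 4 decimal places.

First-step conditioning: h[2] = 0; for i ≠ 2, h[i] = 1 + Σ_k P[i][k]·h[k].
  h[0] = 1 + 1/10·h[0] + 1/5·h[1] + 3/10·h[3] + 1/10·h[4] + 1/10·h[5]
  h[1] = 1 + 1/10·h[0] + 1/5·h[1] + 1/5·h[3] + 1/10·h[4] + 1/5·h[5]
  h[3] = 1 + 1/5·h[0] + 1/10·h[1] + 1/5·h[3] + 1/5·h[4] + 1/10·h[5]
  h[4] = 1 + 1/10·h[0] + 1/5·h[1] + 1/5·h[3] + 3/10·h[4] + 1/10·h[5]
  h[5] = 1 + 1/10·h[0] + 1/10·h[1] + 1/10·h[3] + 3/10·h[4] + 1/5·h[5]
Solving the 5×5 linear system over states ≠ 2 gives exactly h = [8009/1454, 4010/727, 0, 4049/727, 8999/1454, 4104/727] (h[2] = 0 is the target).

h = [5.5083, 5.5158, 0.0000, 5.5695, 6.1891, 5.6451]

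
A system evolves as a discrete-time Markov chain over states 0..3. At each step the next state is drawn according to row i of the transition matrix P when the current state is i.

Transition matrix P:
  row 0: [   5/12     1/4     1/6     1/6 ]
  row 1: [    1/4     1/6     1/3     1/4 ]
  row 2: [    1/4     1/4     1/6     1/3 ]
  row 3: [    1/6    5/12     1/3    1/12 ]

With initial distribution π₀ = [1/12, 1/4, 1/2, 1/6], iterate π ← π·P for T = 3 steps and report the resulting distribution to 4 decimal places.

π = [0.2779, 0.2617, 0.2462, 0.2142]

t=0: π = [0.0833, 0.2500, 0.5000, 0.1667]
t=1: π = [0.2500, 0.2569, 0.2361, 0.2569]
t=2: π = [0.2703, 0.2714, 0.2523, 0.2060]
t=3: π = [0.2779, 0.2617, 0.2462, 0.2142]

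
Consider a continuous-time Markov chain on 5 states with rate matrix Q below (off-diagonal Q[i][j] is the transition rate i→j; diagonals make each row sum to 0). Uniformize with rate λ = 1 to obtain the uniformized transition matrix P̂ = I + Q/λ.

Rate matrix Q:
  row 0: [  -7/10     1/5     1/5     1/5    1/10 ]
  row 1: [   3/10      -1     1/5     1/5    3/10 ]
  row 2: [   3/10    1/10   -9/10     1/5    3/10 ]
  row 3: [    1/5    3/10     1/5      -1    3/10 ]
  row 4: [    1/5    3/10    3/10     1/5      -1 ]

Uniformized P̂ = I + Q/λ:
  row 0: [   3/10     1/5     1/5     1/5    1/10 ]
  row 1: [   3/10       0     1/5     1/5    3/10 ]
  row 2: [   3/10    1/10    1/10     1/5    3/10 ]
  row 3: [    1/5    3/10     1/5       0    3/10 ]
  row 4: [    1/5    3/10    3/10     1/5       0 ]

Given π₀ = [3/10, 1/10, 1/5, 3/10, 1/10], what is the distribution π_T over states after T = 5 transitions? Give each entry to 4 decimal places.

π = [0.2643, 0.1798, 0.1990, 0.1666, 0.1902]

t=0: π = [0.3000, 0.1000, 0.2000, 0.3000, 0.1000]
t=1: π = [0.2600, 0.2000, 0.1900, 0.1400, 0.2100]
t=2: π = [0.2650, 0.1760, 0.2020, 0.1720, 0.1850]
t=3: π = [0.2643, 0.1803, 0.1983, 0.1656, 0.1915]
t=4: π = [0.2643, 0.1798, 0.1993, 0.1669, 0.1897]
t=5: π = [0.2643, 0.1798, 0.1990, 0.1666, 0.1902]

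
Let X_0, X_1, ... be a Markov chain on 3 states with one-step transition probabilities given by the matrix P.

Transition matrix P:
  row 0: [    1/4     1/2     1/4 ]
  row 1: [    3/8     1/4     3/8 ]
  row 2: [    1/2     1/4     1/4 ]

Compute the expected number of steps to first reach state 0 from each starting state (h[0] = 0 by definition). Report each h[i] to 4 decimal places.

h = [0.0000, 2.4000, 2.1333]

First-step conditioning: h[0] = 0; for i ≠ 0, h[i] = 1 + Σ_k P[i][k]·h[k].
  h[1] = 1 + 1/4·h[1] + 3/8·h[2]
  h[2] = 1 + 1/4·h[1] + 1/4·h[2]
Solving the 2×2 linear system over states ≠ 0 gives exactly h = [0, 12/5, 32/15] (h[0] = 0 is the target).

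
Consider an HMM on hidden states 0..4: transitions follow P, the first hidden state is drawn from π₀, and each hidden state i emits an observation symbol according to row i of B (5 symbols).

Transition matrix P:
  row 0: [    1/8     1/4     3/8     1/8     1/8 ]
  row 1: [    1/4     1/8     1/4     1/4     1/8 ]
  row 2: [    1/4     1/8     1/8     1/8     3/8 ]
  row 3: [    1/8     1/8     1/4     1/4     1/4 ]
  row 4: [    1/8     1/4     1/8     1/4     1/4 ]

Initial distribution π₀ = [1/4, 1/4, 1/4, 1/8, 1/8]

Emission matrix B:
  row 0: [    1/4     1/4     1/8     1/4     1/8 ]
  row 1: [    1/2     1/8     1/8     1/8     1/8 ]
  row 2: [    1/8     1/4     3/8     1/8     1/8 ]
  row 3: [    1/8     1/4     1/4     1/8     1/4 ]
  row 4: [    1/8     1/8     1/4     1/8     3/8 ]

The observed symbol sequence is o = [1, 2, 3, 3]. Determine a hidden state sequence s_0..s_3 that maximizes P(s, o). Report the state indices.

t=0: δ = [6.250e-02, 3.125e-02, 6.250e-02, 3.125e-02, 1.562e-02]  (obs o_0=1)
t=1: δ = [1.953e-03, 1.953e-03, 8.789e-03, 1.953e-03, 5.859e-03]  ψ = [2, 0, 0, 0, 2]  (obs o_1=2)
t=2: δ = [5.493e-04, 1.831e-04, 1.373e-04, 1.831e-04, 4.120e-04]  ψ = [2, 4, 2, 4, 2]  (obs o_2=3)
t=3: δ = [1.717e-05, 1.717e-05, 2.575e-05, 1.287e-05, 1.287e-05]  ψ = [0, 0, 0, 4, 4]  (obs o_3=3)
backtrack: best end state = 2; path = [0, 2, 0, 2]

path = [0, 2, 0, 2]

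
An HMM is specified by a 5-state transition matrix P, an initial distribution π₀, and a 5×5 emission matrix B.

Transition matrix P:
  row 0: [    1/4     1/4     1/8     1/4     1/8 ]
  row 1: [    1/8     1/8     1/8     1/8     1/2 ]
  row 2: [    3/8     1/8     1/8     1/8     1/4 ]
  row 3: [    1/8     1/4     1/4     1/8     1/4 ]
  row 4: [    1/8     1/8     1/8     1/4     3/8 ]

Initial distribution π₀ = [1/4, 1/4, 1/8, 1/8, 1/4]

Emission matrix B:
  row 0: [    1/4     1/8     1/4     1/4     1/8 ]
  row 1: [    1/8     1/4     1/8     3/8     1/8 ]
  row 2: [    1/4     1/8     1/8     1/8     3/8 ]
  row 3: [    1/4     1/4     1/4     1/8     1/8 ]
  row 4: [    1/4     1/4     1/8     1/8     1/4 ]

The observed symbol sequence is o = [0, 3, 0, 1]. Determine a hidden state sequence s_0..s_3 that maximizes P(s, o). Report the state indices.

t=0: δ = [6.250e-02, 3.125e-02, 3.125e-02, 3.125e-02, 6.250e-02]  (obs o_0=0)
t=1: δ = [3.906e-03, 5.859e-03, 9.766e-04, 1.953e-03, 2.930e-03]  ψ = [0, 0, 0, 0, 4]  (obs o_1=3)
t=2: δ = [2.441e-04, 1.221e-04, 1.831e-04, 2.441e-04, 7.324e-04]  ψ = [0, 0, 1, 0, 1]  (obs o_2=0)
t=3: δ = [1.144e-05, 2.289e-05, 1.144e-05, 4.578e-05, 6.866e-05]  ψ = [4, 4, 4, 4, 4]  (obs o_3=1)
backtrack: best end state = 4; path = [0, 1, 4, 4]

path = [0, 1, 4, 4]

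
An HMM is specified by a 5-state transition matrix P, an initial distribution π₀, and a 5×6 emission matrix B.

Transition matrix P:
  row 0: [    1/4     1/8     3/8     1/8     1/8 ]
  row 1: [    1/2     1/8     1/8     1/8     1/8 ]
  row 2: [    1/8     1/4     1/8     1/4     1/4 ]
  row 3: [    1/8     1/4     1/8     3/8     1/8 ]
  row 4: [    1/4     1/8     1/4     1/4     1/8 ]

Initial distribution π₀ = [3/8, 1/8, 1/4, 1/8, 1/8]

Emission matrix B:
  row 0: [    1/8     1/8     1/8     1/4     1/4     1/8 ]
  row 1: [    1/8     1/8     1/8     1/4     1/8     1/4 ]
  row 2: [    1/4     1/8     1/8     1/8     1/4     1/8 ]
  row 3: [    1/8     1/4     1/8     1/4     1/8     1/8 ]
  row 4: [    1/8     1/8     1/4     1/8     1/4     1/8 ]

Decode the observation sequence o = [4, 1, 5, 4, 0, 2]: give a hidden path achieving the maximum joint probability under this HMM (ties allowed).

path = [0, 2, 1, 0, 2, 4]

t=0: δ = [9.375e-02, 1.562e-02, 6.250e-02, 1.562e-02, 3.125e-02]  (obs o_0=4)
t=1: δ = [2.930e-03, 1.953e-03, 4.395e-03, 3.906e-03, 1.953e-03]  ψ = [0, 2, 0, 2, 2]  (obs o_1=1)
t=2: δ = [1.221e-04, 2.747e-04, 1.373e-04, 1.831e-04, 1.373e-04]  ψ = [1, 2, 0, 3, 2]  (obs o_2=5)
t=3: δ = [3.433e-05, 5.722e-06, 1.144e-05, 8.583e-06, 8.583e-06]  ψ = [1, 3, 0, 3, 1]  (obs o_3=4)
t=4: δ = [1.073e-06, 5.364e-07, 3.219e-06, 5.364e-07, 5.364e-07]  ψ = [0, 0, 0, 0, 0]  (obs o_4=0)
t=5: δ = [5.029e-08, 1.006e-07, 5.029e-08, 1.006e-07, 2.012e-07]  ψ = [2, 2, 0, 2, 2]  (obs o_5=2)
backtrack: best end state = 4; path = [0, 2, 1, 0, 2, 4]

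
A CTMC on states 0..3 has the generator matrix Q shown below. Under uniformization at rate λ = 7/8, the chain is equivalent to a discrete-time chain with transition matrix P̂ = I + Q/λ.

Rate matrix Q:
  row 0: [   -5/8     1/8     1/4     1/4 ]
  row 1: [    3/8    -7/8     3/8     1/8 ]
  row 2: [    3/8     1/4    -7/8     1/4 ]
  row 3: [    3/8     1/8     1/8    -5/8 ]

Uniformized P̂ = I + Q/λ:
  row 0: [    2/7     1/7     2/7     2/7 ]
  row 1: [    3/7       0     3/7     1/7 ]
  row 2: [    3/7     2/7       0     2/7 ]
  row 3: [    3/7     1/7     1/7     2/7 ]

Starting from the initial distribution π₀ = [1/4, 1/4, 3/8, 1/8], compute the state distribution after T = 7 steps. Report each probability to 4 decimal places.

π = [0.3750, 0.1512, 0.2096, 0.2641]

t=0: π = [0.2500, 0.2500, 0.3750, 0.1250]
t=1: π = [0.3929, 0.1607, 0.1964, 0.2500]
t=2: π = [0.3724, 0.1480, 0.2168, 0.2628]
t=3: π = [0.3754, 0.1527, 0.2074, 0.2646]
t=4: π = [0.3749, 0.1507, 0.2105, 0.2639]
t=5: π = [0.3750, 0.1514, 0.2094, 0.2642]
t=6: π = [0.3750, 0.1511, 0.2098, 0.2641]
t=7: π = [0.3750, 0.1512, 0.2096, 0.2641]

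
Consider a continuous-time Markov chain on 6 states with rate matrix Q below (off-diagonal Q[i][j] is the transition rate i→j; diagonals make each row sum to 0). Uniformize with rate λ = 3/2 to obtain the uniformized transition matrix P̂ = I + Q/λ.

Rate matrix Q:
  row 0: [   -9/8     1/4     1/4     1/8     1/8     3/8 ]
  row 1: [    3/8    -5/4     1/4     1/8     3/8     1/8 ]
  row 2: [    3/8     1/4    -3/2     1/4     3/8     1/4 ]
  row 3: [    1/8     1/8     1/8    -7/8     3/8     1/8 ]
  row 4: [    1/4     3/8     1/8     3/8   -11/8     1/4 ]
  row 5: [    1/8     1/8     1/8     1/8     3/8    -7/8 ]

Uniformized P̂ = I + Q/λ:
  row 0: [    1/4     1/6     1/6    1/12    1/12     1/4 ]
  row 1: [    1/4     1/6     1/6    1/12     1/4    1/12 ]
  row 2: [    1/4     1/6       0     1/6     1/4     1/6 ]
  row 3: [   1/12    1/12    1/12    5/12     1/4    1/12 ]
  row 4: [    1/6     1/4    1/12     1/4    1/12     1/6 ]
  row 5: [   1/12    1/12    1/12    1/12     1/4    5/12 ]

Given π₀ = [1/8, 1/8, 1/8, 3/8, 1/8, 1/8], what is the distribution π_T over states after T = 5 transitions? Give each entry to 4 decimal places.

t=0: π = [0.1250, 0.1250, 0.1250, 0.3750, 0.1250, 0.1250]
t=1: π = [0.1563, 0.1354, 0.0938, 0.2396, 0.2083, 0.1667]
t=2: π = [0.1649, 0.1502, 0.0998, 0.2057, 0.1892, 0.1901]
t=3: π = [0.1683, 0.1495, 0.1013, 0.1918, 0.1910, 0.1983]
t=4: π = [0.1691, 0.1501, 0.1014, 0.1875, 0.1901, 0.2018]
t=5: π = [0.1693, 0.1501, 0.1015, 0.1860, 0.1901, 0.2031]

π = [0.1693, 0.1501, 0.1015, 0.1860, 0.1901, 0.2031]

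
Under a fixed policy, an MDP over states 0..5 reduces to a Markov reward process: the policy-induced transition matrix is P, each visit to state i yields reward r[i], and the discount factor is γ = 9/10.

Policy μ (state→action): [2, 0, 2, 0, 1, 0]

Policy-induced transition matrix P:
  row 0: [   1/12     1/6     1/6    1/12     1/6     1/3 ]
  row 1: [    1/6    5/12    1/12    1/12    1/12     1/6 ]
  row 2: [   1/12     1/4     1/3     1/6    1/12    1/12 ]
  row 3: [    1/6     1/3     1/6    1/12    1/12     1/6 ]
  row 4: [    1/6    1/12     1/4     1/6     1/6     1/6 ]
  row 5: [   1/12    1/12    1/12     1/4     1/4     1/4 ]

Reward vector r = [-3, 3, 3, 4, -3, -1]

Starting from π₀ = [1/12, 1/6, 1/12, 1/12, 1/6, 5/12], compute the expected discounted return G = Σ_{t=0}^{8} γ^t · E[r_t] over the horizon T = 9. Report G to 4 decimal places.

t=0: π = [0.0833, 0.1667, 0.0833, 0.0833, 0.1667, 0.4167], E[r] = -0.0833, γ^t·E[r] = -0.083333, running G = -0.083333
t=1: π = [0.1181, 0.1806, 0.1458, 0.1736, 0.1736, 0.2083], E[r] = 0.5903, γ^t·E[r] = 0.531250, running G = 0.447917
t=2: π = [0.1273, 0.2211, 0.1730, 0.1447, 0.1424, 0.1916], E[r] = 0.7604, γ^t·E[r] = 0.615938, running G = 1.063854
t=3: π = [0.1257, 0.2326, 0.1730, 0.1415, 0.1377, 0.1894], E[r] = 0.8034, γ^t·E[r] = 0.585668, running G = 1.649522
t=4: π = [0.1260, 0.2356, 0.1718, 0.1408, 0.1369, 0.1890], E[r] = 0.8078, γ^t·E[r] = 0.529983, running G = 2.179505
t=5: π = [0.1261, 0.2362, 0.1713, 0.1406, 0.1367, 0.1891], E[r] = 0.8071, γ^t·E[r] = 0.476611, running G = 2.656117
t=6: π = [0.1261, 0.2363, 0.1712, 0.1405, 0.1368, 0.1892], E[r] = 0.8066, γ^t·E[r] = 0.428666, running G = 3.084782
t=7: π = [0.1261, 0.2363, 0.1711, 0.1405, 0.1368, 0.1892], E[r] = 0.8064, γ^t·E[r] = 0.385701, running G = 3.470483
t=8: π = [0.1261, 0.2363, 0.1711, 0.1405, 0.1368, 0.1892], E[r] = 0.8063, γ^t·E[r] = 0.347107, running G = 3.817590

G = 3.8176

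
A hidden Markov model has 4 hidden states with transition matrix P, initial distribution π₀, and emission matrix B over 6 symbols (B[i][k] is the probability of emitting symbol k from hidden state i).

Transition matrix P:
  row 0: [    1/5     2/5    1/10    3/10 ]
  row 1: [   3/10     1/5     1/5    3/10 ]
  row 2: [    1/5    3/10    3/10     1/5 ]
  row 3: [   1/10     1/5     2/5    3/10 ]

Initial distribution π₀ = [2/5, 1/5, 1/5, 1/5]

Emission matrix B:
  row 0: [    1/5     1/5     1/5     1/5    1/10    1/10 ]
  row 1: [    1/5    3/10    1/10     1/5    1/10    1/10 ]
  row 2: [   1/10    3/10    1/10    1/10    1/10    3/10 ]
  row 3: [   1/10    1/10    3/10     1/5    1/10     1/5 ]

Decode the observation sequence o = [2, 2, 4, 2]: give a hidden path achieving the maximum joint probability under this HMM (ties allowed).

path = [0, 3, 3, 3]

t=0: δ = [8.000e-02, 2.000e-02, 2.000e-02, 6.000e-02]  (obs o_0=2)
t=1: δ = [3.200e-03, 3.200e-03, 2.400e-03, 7.200e-03]  ψ = [0, 0, 3, 0]  (obs o_1=2)
t=2: δ = [9.600e-05, 1.440e-04, 2.880e-04, 2.160e-04]  ψ = [1, 3, 3, 3]  (obs o_2=4)
t=3: δ = [1.152e-05, 8.640e-06, 8.640e-06, 1.944e-05]  ψ = [2, 2, 2, 3]  (obs o_3=2)
backtrack: best end state = 3; path = [0, 3, 3, 3]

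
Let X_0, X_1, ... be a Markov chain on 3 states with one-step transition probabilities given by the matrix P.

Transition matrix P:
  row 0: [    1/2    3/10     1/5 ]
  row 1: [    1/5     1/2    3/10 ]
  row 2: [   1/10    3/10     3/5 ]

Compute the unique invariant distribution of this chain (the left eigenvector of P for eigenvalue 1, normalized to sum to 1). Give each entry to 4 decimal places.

π = [0.2292, 0.3750, 0.3958]

Balance equations π_j = Σ_i π_i·P[i][j]:
  π_0 = 1/2·π_0 + 1/5·π_1 + 1/10·π_2
  π_1 = 3/10·π_0 + 1/2·π_1 + 3/10·π_2
  normalize: π_0 + π_1 + π_2 = 1
Solving the linear system gives exactly π = [11/48, 3/8, 19/48].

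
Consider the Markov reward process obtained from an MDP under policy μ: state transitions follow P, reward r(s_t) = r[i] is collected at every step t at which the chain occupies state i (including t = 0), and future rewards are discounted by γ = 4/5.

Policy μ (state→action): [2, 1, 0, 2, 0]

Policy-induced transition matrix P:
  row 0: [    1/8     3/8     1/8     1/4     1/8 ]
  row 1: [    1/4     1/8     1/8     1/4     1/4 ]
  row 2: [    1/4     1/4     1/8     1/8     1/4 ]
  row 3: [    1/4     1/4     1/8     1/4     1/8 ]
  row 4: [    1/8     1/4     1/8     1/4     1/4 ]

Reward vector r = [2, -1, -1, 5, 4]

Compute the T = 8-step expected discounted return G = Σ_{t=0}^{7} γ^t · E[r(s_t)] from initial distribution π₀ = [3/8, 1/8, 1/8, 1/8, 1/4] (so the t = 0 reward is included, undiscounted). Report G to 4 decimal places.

t=0: π = [0.3750, 0.1250, 0.1250, 0.1250, 0.2500], E[r] = 2.1250, γ^t·E[r] = 2.125000, running G = 2.125000
t=1: π = [0.1719, 0.2813, 0.1250, 0.2344, 0.1875], E[r] = 1.8594, γ^t·E[r] = 1.487500, running G = 3.612500
t=2: π = [0.2051, 0.2363, 0.1250, 0.2344, 0.1992], E[r] = 2.0176, γ^t·E[r] = 1.291250, running G = 4.903750
t=3: π = [0.1995, 0.2461, 0.1250, 0.2344, 0.1951], E[r] = 1.9800, γ^t·E[r] = 1.013750, running G = 5.917500
t=4: π = [0.2007, 0.2442, 0.1250, 0.2344, 0.1958], E[r] = 1.9872, γ^t·E[r] = 0.813938, running G = 6.731438
t=5: π = [0.2004, 0.2446, 0.1250, 0.2344, 0.1956], E[r] = 1.9857, γ^t·E[r] = 0.650664, running G = 7.382101
t=6: π = [0.2005, 0.2445, 0.1250, 0.2344, 0.1956], E[r] = 1.9860, γ^t·E[r] = 0.520609, running G = 7.902710
t=7: π = [0.2005, 0.2445, 0.1250, 0.2344, 0.1956], E[r] = 1.9859, γ^t·E[r] = 0.416475, running G = 8.319185

G = 8.3192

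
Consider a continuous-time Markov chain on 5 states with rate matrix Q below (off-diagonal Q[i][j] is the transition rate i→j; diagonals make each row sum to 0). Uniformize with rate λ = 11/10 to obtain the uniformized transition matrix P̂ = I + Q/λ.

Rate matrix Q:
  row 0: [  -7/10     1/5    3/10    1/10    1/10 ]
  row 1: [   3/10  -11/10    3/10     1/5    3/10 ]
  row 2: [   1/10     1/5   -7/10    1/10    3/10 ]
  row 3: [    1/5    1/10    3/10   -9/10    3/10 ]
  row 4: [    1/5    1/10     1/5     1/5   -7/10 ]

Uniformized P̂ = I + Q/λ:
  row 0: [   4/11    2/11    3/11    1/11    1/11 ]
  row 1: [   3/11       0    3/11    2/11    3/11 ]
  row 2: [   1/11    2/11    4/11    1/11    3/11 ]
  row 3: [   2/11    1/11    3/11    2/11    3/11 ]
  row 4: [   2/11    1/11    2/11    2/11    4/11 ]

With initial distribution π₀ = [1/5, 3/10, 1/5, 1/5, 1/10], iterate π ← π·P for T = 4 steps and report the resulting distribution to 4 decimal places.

t=0: π = [0.2000, 0.3000, 0.2000, 0.2000, 0.1000]
t=1: π = [0.2273, 0.1000, 0.2818, 0.1455, 0.2455]
t=2: π = [0.2066, 0.1281, 0.2760, 0.1355, 0.2537]
t=3: π = [0.2059, 0.1231, 0.2748, 0.1379, 0.2582]
t=4: π = [0.2055, 0.1234, 0.2742, 0.1381, 0.2588]

π = [0.2055, 0.1234, 0.2742, 0.1381, 0.2588]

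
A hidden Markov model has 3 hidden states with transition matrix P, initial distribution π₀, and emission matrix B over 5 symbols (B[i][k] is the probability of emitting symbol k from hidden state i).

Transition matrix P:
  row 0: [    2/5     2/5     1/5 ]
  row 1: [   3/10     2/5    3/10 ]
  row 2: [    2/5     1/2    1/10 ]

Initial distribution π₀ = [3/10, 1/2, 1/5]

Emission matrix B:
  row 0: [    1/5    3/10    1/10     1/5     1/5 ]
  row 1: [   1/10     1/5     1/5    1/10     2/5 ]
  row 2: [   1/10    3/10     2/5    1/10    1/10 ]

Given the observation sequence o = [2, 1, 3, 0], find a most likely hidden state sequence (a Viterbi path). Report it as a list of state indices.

path = [2, 0, 0, 0]

t=0: δ = [3.000e-02, 1.000e-01, 8.000e-02]  (obs o_0=2)
t=1: δ = [9.600e-03, 8.000e-03, 9.000e-03]  ψ = [2, 1, 1]  (obs o_1=1)
t=2: δ = [7.680e-04, 4.500e-04, 2.400e-04]  ψ = [0, 2, 1]  (obs o_2=3)
t=3: δ = [6.144e-05, 3.072e-05, 1.536e-05]  ψ = [0, 0, 0]  (obs o_3=0)
backtrack: best end state = 0; path = [2, 0, 0, 0]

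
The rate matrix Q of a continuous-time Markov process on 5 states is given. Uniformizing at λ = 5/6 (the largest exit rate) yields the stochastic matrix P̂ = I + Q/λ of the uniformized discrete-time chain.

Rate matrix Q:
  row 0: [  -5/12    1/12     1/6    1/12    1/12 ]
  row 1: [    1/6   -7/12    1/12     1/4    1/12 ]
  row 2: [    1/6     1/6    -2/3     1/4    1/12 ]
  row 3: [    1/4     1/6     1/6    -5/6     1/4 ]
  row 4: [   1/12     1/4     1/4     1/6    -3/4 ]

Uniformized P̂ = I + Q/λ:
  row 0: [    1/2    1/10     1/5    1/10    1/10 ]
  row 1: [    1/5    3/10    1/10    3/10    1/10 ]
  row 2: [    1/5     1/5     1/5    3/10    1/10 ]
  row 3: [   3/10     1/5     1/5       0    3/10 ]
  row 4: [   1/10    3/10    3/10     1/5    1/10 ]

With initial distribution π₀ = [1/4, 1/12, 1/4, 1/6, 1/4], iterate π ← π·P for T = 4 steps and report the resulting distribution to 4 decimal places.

t=0: π = [0.2500, 0.0833, 0.2500, 0.1667, 0.2500]
t=1: π = [0.2667, 0.2083, 0.2167, 0.1750, 0.1333]
t=2: π = [0.2842, 0.2075, 0.1925, 0.1808, 0.1350]
t=3: π = [0.2898, 0.2058, 0.1928, 0.1754, 0.1362]
t=4: π = [0.2909, 0.2052, 0.1930, 0.1758, 0.1351]

π = [0.2909, 0.2052, 0.1930, 0.1758, 0.1351]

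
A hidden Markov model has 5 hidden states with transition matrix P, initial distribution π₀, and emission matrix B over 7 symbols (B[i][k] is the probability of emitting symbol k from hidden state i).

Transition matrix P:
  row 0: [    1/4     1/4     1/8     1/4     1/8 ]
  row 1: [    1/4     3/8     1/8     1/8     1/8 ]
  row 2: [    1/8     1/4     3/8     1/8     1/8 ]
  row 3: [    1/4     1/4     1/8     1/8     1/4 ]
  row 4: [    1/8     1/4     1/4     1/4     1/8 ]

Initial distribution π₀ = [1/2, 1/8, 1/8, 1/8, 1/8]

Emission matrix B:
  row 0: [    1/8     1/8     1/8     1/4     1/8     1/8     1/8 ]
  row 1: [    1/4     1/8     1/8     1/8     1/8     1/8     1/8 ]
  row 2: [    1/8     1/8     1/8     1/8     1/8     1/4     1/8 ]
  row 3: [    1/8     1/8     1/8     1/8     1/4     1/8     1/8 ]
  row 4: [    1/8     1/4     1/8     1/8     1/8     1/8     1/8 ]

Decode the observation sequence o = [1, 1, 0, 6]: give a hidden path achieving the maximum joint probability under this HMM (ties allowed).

t=0: δ = [6.250e-02, 1.562e-02, 1.562e-02, 1.562e-02, 3.125e-02]  (obs o_0=1)
t=1: δ = [1.953e-03, 1.953e-03, 9.766e-04, 1.953e-03, 1.953e-03]  ψ = [0, 0, 0, 0, 0]  (obs o_1=1)
t=2: δ = [6.104e-05, 1.831e-04, 6.104e-05, 6.104e-05, 6.104e-05]  ψ = [0, 1, 4, 0, 3]  (obs o_2=0)
t=3: δ = [5.722e-06, 8.583e-06, 2.861e-06, 2.861e-06, 2.861e-06]  ψ = [1, 1, 1, 1, 1]  (obs o_3=6)
backtrack: best end state = 1; path = [0, 1, 1, 1]

path = [0, 1, 1, 1]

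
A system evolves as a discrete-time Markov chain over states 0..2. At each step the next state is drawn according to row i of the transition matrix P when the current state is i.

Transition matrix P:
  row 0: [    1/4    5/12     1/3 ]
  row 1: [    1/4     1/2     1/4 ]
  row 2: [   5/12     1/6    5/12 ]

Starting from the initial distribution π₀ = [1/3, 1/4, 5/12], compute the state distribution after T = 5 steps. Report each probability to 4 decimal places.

t=0: π = [0.3333, 0.2500, 0.4167]
t=1: π = [0.3194, 0.3333, 0.3472]
t=2: π = [0.3079, 0.3576, 0.3345]
t=3: π = [0.3057, 0.3628, 0.3314]
t=4: π = [0.3052, 0.3641, 0.3307]
t=5: π = [0.3051, 0.3643, 0.3306]

π = [0.3051, 0.3643, 0.3306]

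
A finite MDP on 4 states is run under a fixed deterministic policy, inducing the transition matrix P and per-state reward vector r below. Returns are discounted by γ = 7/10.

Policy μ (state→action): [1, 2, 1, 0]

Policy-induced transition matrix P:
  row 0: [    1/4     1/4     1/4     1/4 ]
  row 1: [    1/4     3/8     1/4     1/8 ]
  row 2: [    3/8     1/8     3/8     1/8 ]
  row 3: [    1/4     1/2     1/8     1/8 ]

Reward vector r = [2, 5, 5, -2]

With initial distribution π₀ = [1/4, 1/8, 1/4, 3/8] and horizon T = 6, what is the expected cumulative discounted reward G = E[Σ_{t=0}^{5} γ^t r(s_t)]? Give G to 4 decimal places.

t=0: π = [0.2500, 0.1250, 0.2500, 0.3750], E[r] = 1.6250, γ^t·E[r] = 1.625000, running G = 1.625000
t=1: π = [0.2813, 0.3281, 0.2344, 0.1563], E[r] = 3.0625, γ^t·E[r] = 2.143750, running G = 3.768750
t=2: π = [0.2793, 0.3008, 0.2598, 0.1602], E[r] = 3.0410, γ^t·E[r] = 1.490098, running G = 5.258848
t=3: π = [0.2825, 0.2952, 0.2625, 0.1599], E[r] = 3.0332, γ^t·E[r] = 1.040389, running G = 6.299236
t=4: π = [0.2828, 0.2941, 0.2628, 0.1603], E[r] = 3.0294, γ^t·E[r] = 0.727363, running G = 7.026600
t=5: π = [0.2829, 0.2940, 0.2628, 0.1604], E[r] = 3.0290, γ^t·E[r] = 0.509082, running G = 7.535682

G = 7.5357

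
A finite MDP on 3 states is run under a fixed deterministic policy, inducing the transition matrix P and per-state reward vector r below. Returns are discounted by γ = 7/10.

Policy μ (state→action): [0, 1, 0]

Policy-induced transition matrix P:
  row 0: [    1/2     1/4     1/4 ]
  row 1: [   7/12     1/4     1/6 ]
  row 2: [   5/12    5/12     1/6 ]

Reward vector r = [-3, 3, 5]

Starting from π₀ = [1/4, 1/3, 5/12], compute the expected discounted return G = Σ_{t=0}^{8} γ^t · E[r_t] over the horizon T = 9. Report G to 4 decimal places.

G = 3.1801

t=0: π = [0.2500, 0.3333, 0.4167], E[r] = 2.3333, γ^t·E[r] = 2.333333, running G = 2.333333
t=1: π = [0.4931, 0.3194, 0.1875], E[r] = 0.4167, γ^t·E[r] = 0.291667, running G = 2.625000
t=2: π = [0.5110, 0.2813, 0.2078], E[r] = 0.3495, γ^t·E[r] = 0.171273, running G = 2.796273
t=3: π = [0.5061, 0.2846, 0.2092], E[r] = 0.3818, γ^t·E[r] = 0.130941, running G = 2.927214
t=4: π = [0.5063, 0.2849, 0.2088], E[r] = 0.3800, γ^t·E[r] = 0.091238, running G = 3.018452
t=5: π = [0.5063, 0.2848, 0.2089], E[r] = 0.3797, γ^t·E[r] = 0.063816, running G = 3.082268
t=6: π = [0.5063, 0.2848, 0.2089], E[r] = 0.3797, γ^t·E[r] = 0.044677, running G = 3.126945
t=7: π = [0.5063, 0.2848, 0.2089], E[r] = 0.3797, γ^t·E[r] = 0.031274, running G = 3.158218
t=8: π = [0.5063, 0.2848, 0.2089], E[r] = 0.3797, γ^t·E[r] = 0.021892, running G = 3.180110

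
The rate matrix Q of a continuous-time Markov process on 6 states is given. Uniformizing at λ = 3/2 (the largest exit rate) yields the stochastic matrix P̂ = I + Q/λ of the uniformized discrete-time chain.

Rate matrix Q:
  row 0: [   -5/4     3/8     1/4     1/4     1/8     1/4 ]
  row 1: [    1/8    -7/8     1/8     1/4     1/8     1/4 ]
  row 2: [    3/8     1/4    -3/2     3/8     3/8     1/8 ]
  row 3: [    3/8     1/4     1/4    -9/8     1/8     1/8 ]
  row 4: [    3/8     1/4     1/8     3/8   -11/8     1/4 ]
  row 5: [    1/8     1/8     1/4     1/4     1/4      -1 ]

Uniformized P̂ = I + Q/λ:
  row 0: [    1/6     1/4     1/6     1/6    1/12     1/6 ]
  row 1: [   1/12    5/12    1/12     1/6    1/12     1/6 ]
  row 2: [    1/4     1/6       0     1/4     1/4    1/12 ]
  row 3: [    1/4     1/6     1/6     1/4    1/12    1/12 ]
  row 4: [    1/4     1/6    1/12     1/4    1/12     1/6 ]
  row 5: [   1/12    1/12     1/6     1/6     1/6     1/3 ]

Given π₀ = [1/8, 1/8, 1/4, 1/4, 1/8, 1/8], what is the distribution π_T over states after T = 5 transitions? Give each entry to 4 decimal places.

π = [0.1707, 0.2226, 0.1186, 0.2032, 0.1171, 0.1678]

t=0: π = [0.1250, 0.1250, 0.2500, 0.2500, 0.1250, 0.1250]
t=1: π = [0.1979, 0.1979, 0.1042, 0.2188, 0.1354, 0.1458]
t=2: π = [0.1762, 0.2205, 0.1215, 0.2049, 0.1128, 0.1641]
t=3: π = [0.1712, 0.2228, 0.1186, 0.2033, 0.1173, 0.1668]
t=4: π = [0.1708, 0.2227, 0.1186, 0.2033, 0.1170, 0.1676]
t=5: π = [0.1707, 0.2226, 0.1186, 0.2032, 0.1171, 0.1678]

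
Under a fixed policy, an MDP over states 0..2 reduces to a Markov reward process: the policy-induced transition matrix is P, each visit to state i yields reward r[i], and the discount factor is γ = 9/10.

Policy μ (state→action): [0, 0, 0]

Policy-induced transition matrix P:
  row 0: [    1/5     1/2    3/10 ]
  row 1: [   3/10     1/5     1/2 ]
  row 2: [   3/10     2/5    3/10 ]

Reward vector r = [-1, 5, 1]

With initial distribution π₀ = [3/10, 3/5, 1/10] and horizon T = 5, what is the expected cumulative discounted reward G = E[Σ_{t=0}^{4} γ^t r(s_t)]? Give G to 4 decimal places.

t=0: π = [0.3000, 0.6000, 0.1000], E[r] = 2.8000, γ^t·E[r] = 2.800000, running G = 2.800000
t=1: π = [0.2700, 0.3100, 0.4200], E[r] = 1.7000, γ^t·E[r] = 1.530000, running G = 4.330000
t=2: π = [0.2730, 0.3650, 0.3620], E[r] = 1.9140, γ^t·E[r] = 1.550340, running G = 5.880340
t=3: π = [0.2727, 0.3543, 0.3730], E[r] = 1.8718, γ^t·E[r] = 1.364542, running G = 7.244882
t=4: π = [0.2727, 0.3564, 0.3709], E[r] = 1.8802, γ^t·E[r] = 1.233586, running G = 8.478468

G = 8.4785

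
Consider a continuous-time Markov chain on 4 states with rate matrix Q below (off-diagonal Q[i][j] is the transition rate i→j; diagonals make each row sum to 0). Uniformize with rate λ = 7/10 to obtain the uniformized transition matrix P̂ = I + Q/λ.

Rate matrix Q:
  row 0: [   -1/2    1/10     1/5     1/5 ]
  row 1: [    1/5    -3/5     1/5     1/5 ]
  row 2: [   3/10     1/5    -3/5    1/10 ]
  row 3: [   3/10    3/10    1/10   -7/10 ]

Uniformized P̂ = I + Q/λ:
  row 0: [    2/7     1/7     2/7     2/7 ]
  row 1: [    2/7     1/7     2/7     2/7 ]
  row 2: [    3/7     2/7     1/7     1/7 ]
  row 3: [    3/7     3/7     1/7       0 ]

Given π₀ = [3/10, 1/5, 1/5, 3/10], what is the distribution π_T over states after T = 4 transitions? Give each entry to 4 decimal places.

t=0: π = [0.3000, 0.2000, 0.2000, 0.3000]
t=1: π = [0.3571, 0.2571, 0.2143, 0.1714]
t=2: π = [0.3408, 0.2224, 0.2306, 0.2061]
t=3: π = [0.3481, 0.2347, 0.2233, 0.1939]
t=4: π = [0.3453, 0.2302, 0.2261, 0.1984]

π = [0.3453, 0.2302, 0.2261, 0.1984]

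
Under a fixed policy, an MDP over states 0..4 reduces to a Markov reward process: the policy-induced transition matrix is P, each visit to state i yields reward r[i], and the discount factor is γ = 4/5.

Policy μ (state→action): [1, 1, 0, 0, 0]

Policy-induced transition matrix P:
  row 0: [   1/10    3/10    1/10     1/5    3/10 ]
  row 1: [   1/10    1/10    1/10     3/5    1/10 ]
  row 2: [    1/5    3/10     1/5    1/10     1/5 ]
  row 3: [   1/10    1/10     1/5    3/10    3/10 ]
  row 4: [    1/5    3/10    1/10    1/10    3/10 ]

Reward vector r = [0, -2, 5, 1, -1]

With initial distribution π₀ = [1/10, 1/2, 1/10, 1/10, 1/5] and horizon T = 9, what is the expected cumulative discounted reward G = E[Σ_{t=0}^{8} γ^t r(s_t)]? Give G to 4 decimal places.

t=0: π = [0.1000, 0.5000, 0.1000, 0.1000, 0.2000], E[r] = -0.6000, γ^t·E[r] = -0.600000, running G = -0.600000
t=1: π = [0.1300, 0.1800, 0.1200, 0.3800, 0.1900], E[r] = 0.4300, γ^t·E[r] = 0.344000, running G = -0.256000
t=2: π = [0.1310, 0.1880, 0.1500, 0.2790, 0.2520], E[r] = 0.4010, γ^t·E[r] = 0.256640, running G = 0.000640
t=3: π = [0.1402, 0.2066, 0.1429, 0.2629, 0.2474], E[r] = 0.3168, γ^t·E[r] = 0.162202, running G = 0.162842
t=4: π = [0.1390, 0.2061, 0.1406, 0.2699, 0.2444], E[r] = 0.3162, γ^t·E[r] = 0.129520, running G = 0.292361
t=5: π = [0.1385, 0.2048, 0.1410, 0.2709, 0.2447], E[r] = 0.3219, γ^t·E[r] = 0.105464, running G = 0.397825
t=6: π = [0.1386, 0.2049, 0.1412, 0.2704, 0.2449], E[r] = 0.3218, γ^t·E[r] = 0.084354, running G = 0.482179
t=7: π = [0.1386, 0.2049, 0.1412, 0.2704, 0.2449], E[r] = 0.3214, γ^t·E[r] = 0.067401, running G = 0.549581
t=8: π = [0.1386, 0.2049, 0.1412, 0.2704, 0.2449], E[r] = 0.3214, γ^t·E[r] = 0.053923, running G = 0.603503

G = 0.6035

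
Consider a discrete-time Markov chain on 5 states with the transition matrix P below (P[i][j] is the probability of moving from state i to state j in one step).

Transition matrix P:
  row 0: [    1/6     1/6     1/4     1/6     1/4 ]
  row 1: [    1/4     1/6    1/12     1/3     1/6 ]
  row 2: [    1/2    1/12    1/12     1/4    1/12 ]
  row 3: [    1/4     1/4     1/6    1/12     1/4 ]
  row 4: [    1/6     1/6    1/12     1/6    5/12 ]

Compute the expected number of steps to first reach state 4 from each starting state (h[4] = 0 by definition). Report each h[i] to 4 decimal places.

h = [4.8407, 5.1277, 5.5096, 4.8113, 0.0000]

First-step conditioning: h[4] = 0; for i ≠ 4, h[i] = 1 + Σ_k P[i][k]·h[k].
  h[0] = 1 + 1/6·h[0] + 1/6·h[1] + 1/4·h[2] + 1/6·h[3]
  h[1] = 1 + 1/4·h[0] + 1/6·h[1] + 1/12·h[2] + 1/3·h[3]
  h[2] = 1 + 1/2·h[0] + 1/12·h[1] + 1/12·h[2] + 1/4·h[3]
  h[3] = 1 + 1/4·h[0] + 1/4·h[1] + 1/6·h[2] + 1/12·h[3]
Solving the 4×4 linear system over states ≠ 4 gives exactly h = [1428/295, 4538/885, 4876/885, 4258/885, 0] (h[4] = 0 is the target).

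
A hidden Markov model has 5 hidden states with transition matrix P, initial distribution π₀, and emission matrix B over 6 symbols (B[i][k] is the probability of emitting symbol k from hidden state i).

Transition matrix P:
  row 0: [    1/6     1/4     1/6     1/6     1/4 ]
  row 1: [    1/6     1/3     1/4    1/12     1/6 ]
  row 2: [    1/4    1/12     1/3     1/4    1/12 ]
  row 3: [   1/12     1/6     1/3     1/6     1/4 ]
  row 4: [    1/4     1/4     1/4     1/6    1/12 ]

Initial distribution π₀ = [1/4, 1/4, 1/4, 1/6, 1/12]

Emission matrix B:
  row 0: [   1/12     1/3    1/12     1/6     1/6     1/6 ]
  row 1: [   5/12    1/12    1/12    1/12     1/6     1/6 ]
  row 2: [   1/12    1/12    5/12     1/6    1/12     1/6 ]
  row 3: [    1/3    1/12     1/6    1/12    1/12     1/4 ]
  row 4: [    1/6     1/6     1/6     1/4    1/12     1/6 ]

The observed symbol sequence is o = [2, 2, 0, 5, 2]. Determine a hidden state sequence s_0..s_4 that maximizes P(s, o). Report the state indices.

t=0: δ = [2.083e-02, 2.083e-02, 1.042e-01, 2.778e-02, 1.389e-02]  (obs o_0=2)
t=1: δ = [2.170e-03, 7.234e-04, 1.447e-02, 4.340e-03, 1.447e-03]  ψ = [2, 2, 2, 2, 2]  (obs o_1=2)
t=2: δ = [3.014e-04, 5.023e-04, 4.019e-04, 1.206e-03, 2.009e-04]  ψ = [2, 2, 2, 2, 2]  (obs o_2=0)
t=3: δ = [1.674e-05, 3.349e-05, 6.698e-05, 5.023e-05, 5.023e-05]  ψ = [2, 3, 3, 3, 3]  (obs o_3=5)
t=4: δ = [1.395e-06, 1.047e-06, 9.303e-06, 2.791e-06, 2.093e-06]  ψ = [2, 4, 2, 2, 3]  (obs o_4=2)
backtrack: best end state = 2; path = [2, 2, 3, 2, 2]

path = [2, 2, 3, 2, 2]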